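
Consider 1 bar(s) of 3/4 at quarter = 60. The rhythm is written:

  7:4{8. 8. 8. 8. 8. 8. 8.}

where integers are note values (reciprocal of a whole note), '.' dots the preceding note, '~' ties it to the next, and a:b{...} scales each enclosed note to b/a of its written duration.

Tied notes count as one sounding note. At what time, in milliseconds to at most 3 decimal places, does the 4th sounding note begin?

1. 0.0ms @ 0 + 428.571ms (3/7)
2. 428.571ms @ 3/7 + 428.571ms (3/7)
3. 857.143ms @ 6/7 + 428.571ms (3/7)
4. 1285.714ms @ 9/7 + 428.571ms (3/7)
5. 1714.286ms @ 12/7 + 428.571ms (3/7)
6. 2142.857ms @ 15/7 + 428.571ms (3/7)
7. 2571.429ms @ 18/7 + 428.571ms (3/7)

note 4 onset = 9/7b = 1285.714ms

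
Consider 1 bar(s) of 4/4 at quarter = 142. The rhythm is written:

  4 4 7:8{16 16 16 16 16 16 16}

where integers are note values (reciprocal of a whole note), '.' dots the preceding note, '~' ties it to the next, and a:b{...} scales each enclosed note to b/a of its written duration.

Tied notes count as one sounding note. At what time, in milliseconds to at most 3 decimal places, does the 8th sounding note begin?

1. 0.0ms @ 0 + 422.535ms (1)
2. 422.535ms @ 1 + 422.535ms (1)
3. 845.07ms @ 2 + 120.724ms (2/7)
4. 965.795ms @ 16/7 + 120.724ms (2/7)
5. 1086.519ms @ 18/7 + 120.724ms (2/7)
6. 1207.243ms @ 20/7 + 120.724ms (2/7)
7. 1327.968ms @ 22/7 + 120.724ms (2/7)
8. 1448.692ms @ 24/7 + 120.724ms (2/7)
9. 1569.416ms @ 26/7 + 120.724ms (2/7)

note 8 onset = 24/7b = 1448.692ms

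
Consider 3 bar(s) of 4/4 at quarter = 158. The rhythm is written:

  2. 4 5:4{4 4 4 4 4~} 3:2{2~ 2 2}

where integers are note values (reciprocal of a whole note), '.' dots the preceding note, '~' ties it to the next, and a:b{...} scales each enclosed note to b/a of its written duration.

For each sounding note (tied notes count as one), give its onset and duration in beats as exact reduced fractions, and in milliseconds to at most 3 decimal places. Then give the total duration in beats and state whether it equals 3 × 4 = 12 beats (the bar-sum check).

1) 0.0ms=0b +1139.241ms=3b
2) 1139.241ms=3b +379.747ms=1b
3) 1518.987ms=4b +303.797ms=4/5b
4) 1822.785ms=24/5b +303.797ms=4/5b
5) 2126.582ms=28/5b +303.797ms=4/5b
6) 2430.38ms=32/5b +303.797ms=4/5b
7) 2734.177ms=36/5b +1316.456ms=52/15b
8) 4050.633ms=32/3b +506.329ms=4/3b
Σ=12b of 12 (158bpm 4/4) — PASS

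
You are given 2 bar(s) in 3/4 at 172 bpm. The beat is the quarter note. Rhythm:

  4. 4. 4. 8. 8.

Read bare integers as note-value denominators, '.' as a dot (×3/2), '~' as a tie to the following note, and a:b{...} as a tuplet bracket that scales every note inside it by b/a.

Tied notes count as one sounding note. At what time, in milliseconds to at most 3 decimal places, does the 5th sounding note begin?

note 5 onset = 21/4b = 1831.395ms

1. 0.0ms @ 0 + 523.256ms (3/2)
2. 523.256ms @ 3/2 + 523.256ms (3/2)
3. 1046.512ms @ 3 + 523.256ms (3/2)
4. 1569.767ms @ 9/2 + 261.628ms (3/4)
5. 1831.395ms @ 21/4 + 261.628ms (3/4)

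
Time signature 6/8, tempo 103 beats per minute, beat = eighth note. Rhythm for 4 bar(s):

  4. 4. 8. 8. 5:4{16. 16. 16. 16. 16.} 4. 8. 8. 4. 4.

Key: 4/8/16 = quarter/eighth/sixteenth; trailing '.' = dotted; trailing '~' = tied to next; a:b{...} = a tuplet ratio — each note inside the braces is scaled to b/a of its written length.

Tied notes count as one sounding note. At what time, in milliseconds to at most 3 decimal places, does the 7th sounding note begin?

note 7 onset = 51/5b = 5941.748ms

1. 0.0ms @ 0 + 1747.573ms (3)
2. 1747.573ms @ 3 + 1747.573ms (3)
3. 3495.146ms @ 6 + 873.786ms (3/2)
4. 4368.932ms @ 15/2 + 873.786ms (3/2)
5. 5242.718ms @ 9 + 349.515ms (3/5)
6. 5592.233ms @ 48/5 + 349.515ms (3/5)
7. 5941.748ms @ 51/5 + 349.515ms (3/5)
8. 6291.262ms @ 54/5 + 349.515ms (3/5)
9. 6640.777ms @ 57/5 + 349.515ms (3/5)
10. 6990.291ms @ 12 + 1747.573ms (3)
11. 8737.864ms @ 15 + 873.786ms (3/2)
12. 9611.65ms @ 33/2 + 873.786ms (3/2)
13. 10485.437ms @ 18 + 1747.573ms (3)
14. 12233.01ms @ 21 + 1747.573ms (3)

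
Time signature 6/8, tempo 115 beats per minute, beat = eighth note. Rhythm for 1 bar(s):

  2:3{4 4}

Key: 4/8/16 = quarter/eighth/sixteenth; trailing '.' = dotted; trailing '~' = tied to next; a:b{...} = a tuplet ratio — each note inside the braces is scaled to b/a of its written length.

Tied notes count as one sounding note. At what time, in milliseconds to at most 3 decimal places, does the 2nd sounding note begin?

note 2 onset = 3b = 1565.217ms

1. 0.0ms @ 0 + 1565.217ms (3)
2. 1565.217ms @ 3 + 1565.217ms (3)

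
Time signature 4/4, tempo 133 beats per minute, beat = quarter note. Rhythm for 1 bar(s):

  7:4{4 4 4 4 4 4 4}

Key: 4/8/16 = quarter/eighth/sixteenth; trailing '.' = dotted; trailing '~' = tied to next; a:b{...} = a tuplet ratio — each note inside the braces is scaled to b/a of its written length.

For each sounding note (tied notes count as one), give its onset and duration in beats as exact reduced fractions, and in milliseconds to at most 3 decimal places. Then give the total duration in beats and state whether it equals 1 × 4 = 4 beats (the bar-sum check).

1) 0.0ms=0b +257.787ms=4/7b
2) 257.787ms=4/7b +257.787ms=4/7b
3) 515.575ms=8/7b +257.787ms=4/7b
4) 773.362ms=12/7b +257.787ms=4/7b
5) 1031.149ms=16/7b +257.787ms=4/7b
6) 1288.937ms=20/7b +257.787ms=4/7b
7) 1546.724ms=24/7b +257.787ms=4/7b
Σ=4b of 4 (133bpm 4/4) — PASS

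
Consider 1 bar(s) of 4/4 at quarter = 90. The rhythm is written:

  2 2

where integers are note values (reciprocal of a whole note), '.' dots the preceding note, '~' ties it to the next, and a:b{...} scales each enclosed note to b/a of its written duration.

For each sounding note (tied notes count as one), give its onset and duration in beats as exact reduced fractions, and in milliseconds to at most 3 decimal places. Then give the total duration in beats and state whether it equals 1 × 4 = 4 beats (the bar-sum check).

1) 0.0ms=0b +1333.333ms=2b
2) 1333.333ms=2b +1333.333ms=2b
Σ=4b of 4 (90bpm 4/4) — PASS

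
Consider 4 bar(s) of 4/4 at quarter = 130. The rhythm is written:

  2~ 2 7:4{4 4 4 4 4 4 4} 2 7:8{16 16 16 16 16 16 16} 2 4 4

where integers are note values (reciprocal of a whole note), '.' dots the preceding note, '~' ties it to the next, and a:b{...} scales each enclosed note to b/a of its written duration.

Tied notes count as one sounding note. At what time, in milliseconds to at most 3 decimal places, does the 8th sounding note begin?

note 8 onset = 52/7b = 3428.571ms

1. 0.0ms @ 0 + 1846.154ms (4)
2. 1846.154ms @ 4 + 263.736ms (4/7)
3. 2109.89ms @ 32/7 + 263.736ms (4/7)
4. 2373.626ms @ 36/7 + 263.736ms (4/7)
5. 2637.363ms @ 40/7 + 263.736ms (4/7)
6. 2901.099ms @ 44/7 + 263.736ms (4/7)
7. 3164.835ms @ 48/7 + 263.736ms (4/7)
8. 3428.571ms @ 52/7 + 263.736ms (4/7)
9. 3692.308ms @ 8 + 923.077ms (2)
10. 4615.385ms @ 10 + 131.868ms (2/7)
11. 4747.253ms @ 72/7 + 131.868ms (2/7)
12. 4879.121ms @ 74/7 + 131.868ms (2/7)
13. 5010.989ms @ 76/7 + 131.868ms (2/7)
14. 5142.857ms @ 78/7 + 131.868ms (2/7)
15. 5274.725ms @ 80/7 + 131.868ms (2/7)
16. 5406.593ms @ 82/7 + 131.868ms (2/7)
17. 5538.462ms @ 12 + 923.077ms (2)
18. 6461.538ms @ 14 + 461.538ms (1)
19. 6923.077ms @ 15 + 461.538ms (1)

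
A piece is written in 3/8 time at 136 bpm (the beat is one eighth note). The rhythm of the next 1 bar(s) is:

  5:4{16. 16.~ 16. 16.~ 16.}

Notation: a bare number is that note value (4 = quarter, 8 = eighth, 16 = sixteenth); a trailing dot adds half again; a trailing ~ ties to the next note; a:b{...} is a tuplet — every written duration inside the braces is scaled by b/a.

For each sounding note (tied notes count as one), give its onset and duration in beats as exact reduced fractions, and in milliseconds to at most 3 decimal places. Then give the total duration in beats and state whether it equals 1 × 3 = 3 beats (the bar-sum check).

1) 0.0ms=0b +264.706ms=3/5b
2) 264.706ms=3/5b +529.412ms=6/5b
3) 794.118ms=9/5b +529.412ms=6/5b
Σ=3b of 3 (136bpm 3/8) — PASS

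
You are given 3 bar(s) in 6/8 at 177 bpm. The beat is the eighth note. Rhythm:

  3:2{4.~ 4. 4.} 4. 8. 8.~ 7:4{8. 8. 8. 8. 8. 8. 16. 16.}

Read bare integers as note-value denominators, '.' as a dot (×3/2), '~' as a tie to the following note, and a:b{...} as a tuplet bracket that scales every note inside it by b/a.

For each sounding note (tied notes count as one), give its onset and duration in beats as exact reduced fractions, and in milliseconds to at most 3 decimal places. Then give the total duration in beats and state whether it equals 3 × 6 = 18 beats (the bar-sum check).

1) 0.0ms=0b +1355.932ms=4b
2) 1355.932ms=4b +677.966ms=2b
3) 2033.898ms=6b +1016.949ms=3b
4) 3050.847ms=9b +508.475ms=3/2b
5) 3559.322ms=21/2b +799.031ms=33/14b
6) 4358.354ms=90/7b +290.557ms=6/7b
7) 4648.91ms=96/7b +290.557ms=6/7b
8) 4939.467ms=102/7b +290.557ms=6/7b
9) 5230.024ms=108/7b +290.557ms=6/7b
10) 5520.581ms=114/7b +290.557ms=6/7b
11) 5811.138ms=120/7b +145.278ms=3/7b
12) 5956.416ms=123/7b +145.278ms=3/7b
Σ=18b of 18 (177bpm 6/8) — PASS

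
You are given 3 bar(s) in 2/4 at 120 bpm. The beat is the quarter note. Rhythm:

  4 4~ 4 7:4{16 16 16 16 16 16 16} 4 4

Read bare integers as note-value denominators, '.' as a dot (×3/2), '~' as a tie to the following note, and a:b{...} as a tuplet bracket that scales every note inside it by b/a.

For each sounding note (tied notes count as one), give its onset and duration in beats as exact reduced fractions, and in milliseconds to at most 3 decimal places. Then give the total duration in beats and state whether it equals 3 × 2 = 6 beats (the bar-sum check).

1) 0.0ms=0b +500.0ms=1b
2) 500.0ms=1b +1000.0ms=2b
3) 1500.0ms=3b +71.429ms=1/7b
4) 1571.429ms=22/7b +71.429ms=1/7b
5) 1642.857ms=23/7b +71.429ms=1/7b
6) 1714.286ms=24/7b +71.429ms=1/7b
7) 1785.714ms=25/7b +71.429ms=1/7b
8) 1857.143ms=26/7b +71.429ms=1/7b
9) 1928.571ms=27/7b +71.429ms=1/7b
10) 2000.0ms=4b +500.0ms=1b
11) 2500.0ms=5b +500.0ms=1b
Σ=6b of 6 (120bpm 2/4) — PASS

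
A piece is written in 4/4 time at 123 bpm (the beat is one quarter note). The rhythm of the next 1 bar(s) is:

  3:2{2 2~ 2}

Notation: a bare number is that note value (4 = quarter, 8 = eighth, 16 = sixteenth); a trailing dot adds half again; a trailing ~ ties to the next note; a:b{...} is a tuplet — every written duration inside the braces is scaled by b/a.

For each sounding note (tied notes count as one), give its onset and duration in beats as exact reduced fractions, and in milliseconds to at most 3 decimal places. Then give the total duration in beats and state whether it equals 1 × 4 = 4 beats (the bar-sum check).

1) 0.0ms=0b +650.407ms=4/3b
2) 650.407ms=4/3b +1300.813ms=8/3b
Σ=4b of 4 (123bpm 4/4) — PASS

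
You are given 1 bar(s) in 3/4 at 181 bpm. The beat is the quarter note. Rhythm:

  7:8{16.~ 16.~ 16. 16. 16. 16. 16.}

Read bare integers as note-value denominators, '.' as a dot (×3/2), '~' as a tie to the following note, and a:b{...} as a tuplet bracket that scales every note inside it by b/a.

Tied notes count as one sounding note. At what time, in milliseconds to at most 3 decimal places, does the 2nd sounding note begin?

1. 0.0ms @ 0 + 426.204ms (9/7)
2. 426.204ms @ 9/7 + 142.068ms (3/7)
3. 568.272ms @ 12/7 + 142.068ms (3/7)
4. 710.339ms @ 15/7 + 142.068ms (3/7)
5. 852.407ms @ 18/7 + 142.068ms (3/7)

note 2 onset = 9/7b = 426.204ms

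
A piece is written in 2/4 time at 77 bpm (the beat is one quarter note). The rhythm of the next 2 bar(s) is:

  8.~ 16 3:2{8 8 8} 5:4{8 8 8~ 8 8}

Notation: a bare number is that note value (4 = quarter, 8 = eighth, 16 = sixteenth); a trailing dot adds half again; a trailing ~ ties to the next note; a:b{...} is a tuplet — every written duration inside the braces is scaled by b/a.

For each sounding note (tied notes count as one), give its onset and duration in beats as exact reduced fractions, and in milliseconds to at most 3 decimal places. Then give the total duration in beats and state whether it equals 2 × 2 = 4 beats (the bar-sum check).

1) 0.0ms=0b +779.221ms=1b
2) 779.221ms=1b +259.74ms=1/3b
3) 1038.961ms=4/3b +259.74ms=1/3b
4) 1298.701ms=5/3b +259.74ms=1/3b
5) 1558.442ms=2b +311.688ms=2/5b
6) 1870.13ms=12/5b +311.688ms=2/5b
7) 2181.818ms=14/5b +623.377ms=4/5b
8) 2805.195ms=18/5b +311.688ms=2/5b
Σ=4b of 4 (77bpm 2/4) — PASS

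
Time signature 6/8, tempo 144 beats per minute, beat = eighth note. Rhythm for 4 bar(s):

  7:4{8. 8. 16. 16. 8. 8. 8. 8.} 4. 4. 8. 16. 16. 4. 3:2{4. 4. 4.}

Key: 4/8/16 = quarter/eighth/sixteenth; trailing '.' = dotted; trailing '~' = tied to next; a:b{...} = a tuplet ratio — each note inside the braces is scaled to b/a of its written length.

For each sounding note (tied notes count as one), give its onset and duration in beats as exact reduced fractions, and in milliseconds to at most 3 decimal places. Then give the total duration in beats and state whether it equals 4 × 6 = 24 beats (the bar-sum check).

1) 0.0ms=0b +357.143ms=6/7b
2) 357.143ms=6/7b +357.143ms=6/7b
3) 714.286ms=12/7b +178.571ms=3/7b
4) 892.857ms=15/7b +178.571ms=3/7b
5) 1071.429ms=18/7b +357.143ms=6/7b
6) 1428.571ms=24/7b +357.143ms=6/7b
7) 1785.714ms=30/7b +357.143ms=6/7b
8) 2142.857ms=36/7b +357.143ms=6/7b
9) 2500.0ms=6b +1250.0ms=3b
10) 3750.0ms=9b +1250.0ms=3b
11) 5000.0ms=12b +625.0ms=3/2b
12) 5625.0ms=27/2b +312.5ms=3/4b
13) 5937.5ms=57/4b +312.5ms=3/4b
14) 6250.0ms=15b +1250.0ms=3b
15) 7500.0ms=18b +833.333ms=2b
16) 8333.333ms=20b +833.333ms=2b
17) 9166.667ms=22b +833.333ms=2b
Σ=24b of 24 (144bpm 6/8) — PASS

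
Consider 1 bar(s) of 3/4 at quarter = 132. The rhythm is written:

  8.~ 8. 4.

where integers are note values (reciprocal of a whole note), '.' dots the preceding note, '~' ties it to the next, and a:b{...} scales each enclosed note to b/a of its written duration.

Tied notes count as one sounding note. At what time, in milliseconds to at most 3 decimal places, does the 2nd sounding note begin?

note 2 onset = 3/2b = 681.818ms

1. 0.0ms @ 0 + 681.818ms (3/2)
2. 681.818ms @ 3/2 + 681.818ms (3/2)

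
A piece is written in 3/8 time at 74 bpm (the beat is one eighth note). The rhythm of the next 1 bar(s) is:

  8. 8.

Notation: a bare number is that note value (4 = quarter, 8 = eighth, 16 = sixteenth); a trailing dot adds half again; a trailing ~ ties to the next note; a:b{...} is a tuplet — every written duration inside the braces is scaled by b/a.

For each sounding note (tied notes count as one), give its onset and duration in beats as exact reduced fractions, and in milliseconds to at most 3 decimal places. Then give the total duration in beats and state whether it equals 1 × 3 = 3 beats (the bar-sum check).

1) 0.0ms=0b +1216.216ms=3/2b
2) 1216.216ms=3/2b +1216.216ms=3/2b
Σ=3b of 3 (74bpm 3/8) — PASS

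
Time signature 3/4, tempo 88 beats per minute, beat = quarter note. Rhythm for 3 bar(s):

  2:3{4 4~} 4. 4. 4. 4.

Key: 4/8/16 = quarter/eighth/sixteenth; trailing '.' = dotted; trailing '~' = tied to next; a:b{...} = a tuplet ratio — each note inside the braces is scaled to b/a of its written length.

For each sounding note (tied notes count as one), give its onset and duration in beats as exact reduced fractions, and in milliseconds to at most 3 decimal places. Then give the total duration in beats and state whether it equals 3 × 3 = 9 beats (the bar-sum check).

1) 0.0ms=0b +1022.727ms=3/2b
2) 1022.727ms=3/2b +2045.455ms=3b
3) 3068.182ms=9/2b +1022.727ms=3/2b
4) 4090.909ms=6b +1022.727ms=3/2b
5) 5113.636ms=15/2b +1022.727ms=3/2b
Σ=9b of 9 (88bpm 3/4) — PASS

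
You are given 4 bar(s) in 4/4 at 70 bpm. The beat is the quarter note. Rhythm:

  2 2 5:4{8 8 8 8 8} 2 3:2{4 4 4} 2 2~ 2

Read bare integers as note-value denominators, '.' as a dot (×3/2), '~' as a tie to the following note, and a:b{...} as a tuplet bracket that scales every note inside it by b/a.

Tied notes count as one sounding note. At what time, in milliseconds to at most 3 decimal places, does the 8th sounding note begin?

1. 0.0ms @ 0 + 1714.286ms (2)
2. 1714.286ms @ 2 + 1714.286ms (2)
3. 3428.571ms @ 4 + 342.857ms (2/5)
4. 3771.429ms @ 22/5 + 342.857ms (2/5)
5. 4114.286ms @ 24/5 + 342.857ms (2/5)
6. 4457.143ms @ 26/5 + 342.857ms (2/5)
7. 4800.0ms @ 28/5 + 342.857ms (2/5)
8. 5142.857ms @ 6 + 1714.286ms (2)
9. 6857.143ms @ 8 + 571.429ms (2/3)
10. 7428.571ms @ 26/3 + 571.429ms (2/3)
11. 8000.0ms @ 28/3 + 571.429ms (2/3)
12. 8571.429ms @ 10 + 1714.286ms (2)
13. 10285.714ms @ 12 + 3428.571ms (4)

note 8 onset = 6b = 5142.857ms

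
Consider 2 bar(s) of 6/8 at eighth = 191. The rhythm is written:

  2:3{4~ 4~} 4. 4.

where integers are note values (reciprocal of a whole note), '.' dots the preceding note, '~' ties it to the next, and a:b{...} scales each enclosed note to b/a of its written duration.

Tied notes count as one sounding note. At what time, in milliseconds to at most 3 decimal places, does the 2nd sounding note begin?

note 2 onset = 9b = 2827.225ms

1. 0.0ms @ 0 + 2827.225ms (9)
2. 2827.225ms @ 9 + 942.408ms (3)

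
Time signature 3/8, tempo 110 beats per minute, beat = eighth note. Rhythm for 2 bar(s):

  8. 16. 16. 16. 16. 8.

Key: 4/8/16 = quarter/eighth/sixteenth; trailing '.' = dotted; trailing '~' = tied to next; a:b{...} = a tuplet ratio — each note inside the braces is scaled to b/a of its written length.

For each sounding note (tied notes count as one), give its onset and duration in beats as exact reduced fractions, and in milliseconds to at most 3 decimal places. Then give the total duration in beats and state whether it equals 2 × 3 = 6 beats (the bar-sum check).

1) 0.0ms=0b +818.182ms=3/2b
2) 818.182ms=3/2b +409.091ms=3/4b
3) 1227.273ms=9/4b +409.091ms=3/4b
4) 1636.364ms=3b +409.091ms=3/4b
5) 2045.455ms=15/4b +409.091ms=3/4b
6) 2454.545ms=9/2b +818.182ms=3/2b
Σ=6b of 6 (110bpm 3/8) — PASS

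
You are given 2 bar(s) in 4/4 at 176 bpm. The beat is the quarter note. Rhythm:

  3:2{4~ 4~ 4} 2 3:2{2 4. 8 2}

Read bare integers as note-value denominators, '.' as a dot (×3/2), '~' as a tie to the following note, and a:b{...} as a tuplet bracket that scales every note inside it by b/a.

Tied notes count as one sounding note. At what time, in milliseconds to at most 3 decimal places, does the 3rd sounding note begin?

1. 0.0ms @ 0 + 681.818ms (2)
2. 681.818ms @ 2 + 681.818ms (2)
3. 1363.636ms @ 4 + 454.545ms (4/3)
4. 1818.182ms @ 16/3 + 340.909ms (1)
5. 2159.091ms @ 19/3 + 113.636ms (1/3)
6. 2272.727ms @ 20/3 + 454.545ms (4/3)

note 3 onset = 4b = 1363.636ms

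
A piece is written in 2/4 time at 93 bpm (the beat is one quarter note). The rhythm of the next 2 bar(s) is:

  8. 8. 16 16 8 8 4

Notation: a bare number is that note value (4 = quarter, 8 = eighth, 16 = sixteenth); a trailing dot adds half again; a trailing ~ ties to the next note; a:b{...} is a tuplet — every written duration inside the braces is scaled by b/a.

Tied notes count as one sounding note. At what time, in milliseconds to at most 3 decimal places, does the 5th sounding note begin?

note 5 onset = 2b = 1290.323ms

1. 0.0ms @ 0 + 483.871ms (3/4)
2. 483.871ms @ 3/4 + 483.871ms (3/4)
3. 967.742ms @ 3/2 + 161.29ms (1/4)
4. 1129.032ms @ 7/4 + 161.29ms (1/4)
5. 1290.323ms @ 2 + 322.581ms (1/2)
6. 1612.903ms @ 5/2 + 322.581ms (1/2)
7. 1935.484ms @ 3 + 645.161ms (1)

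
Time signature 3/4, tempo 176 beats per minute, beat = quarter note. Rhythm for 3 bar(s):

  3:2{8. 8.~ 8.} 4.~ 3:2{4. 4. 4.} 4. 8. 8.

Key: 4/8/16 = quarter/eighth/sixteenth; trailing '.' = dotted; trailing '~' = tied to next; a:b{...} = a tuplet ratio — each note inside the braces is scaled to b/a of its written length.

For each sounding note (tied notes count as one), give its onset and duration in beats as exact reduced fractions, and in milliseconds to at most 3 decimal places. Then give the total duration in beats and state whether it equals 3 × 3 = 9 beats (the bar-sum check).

1) 0.0ms=0b +170.455ms=1/2b
2) 170.455ms=1/2b +340.909ms=1b
3) 511.364ms=3/2b +852.273ms=5/2b
4) 1363.636ms=4b +340.909ms=1b
5) 1704.545ms=5b +340.909ms=1b
6) 2045.455ms=6b +511.364ms=3/2b
7) 2556.818ms=15/2b +255.682ms=3/4b
8) 2812.5ms=33/4b +255.682ms=3/4b
Σ=9b of 9 (176bpm 3/4) — PASS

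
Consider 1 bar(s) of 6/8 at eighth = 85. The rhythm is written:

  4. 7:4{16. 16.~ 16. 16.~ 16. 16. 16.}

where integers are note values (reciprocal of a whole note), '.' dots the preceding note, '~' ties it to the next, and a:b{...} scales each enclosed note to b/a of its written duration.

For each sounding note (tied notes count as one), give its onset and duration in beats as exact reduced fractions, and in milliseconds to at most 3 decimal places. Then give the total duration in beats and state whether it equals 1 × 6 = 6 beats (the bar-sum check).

1) 0.0ms=0b +2117.647ms=3b
2) 2117.647ms=3b +302.521ms=3/7b
3) 2420.168ms=24/7b +605.042ms=6/7b
4) 3025.21ms=30/7b +605.042ms=6/7b
5) 3630.252ms=36/7b +302.521ms=3/7b
6) 3932.773ms=39/7b +302.521ms=3/7b
Σ=6b of 6 (85bpm 6/8) — PASS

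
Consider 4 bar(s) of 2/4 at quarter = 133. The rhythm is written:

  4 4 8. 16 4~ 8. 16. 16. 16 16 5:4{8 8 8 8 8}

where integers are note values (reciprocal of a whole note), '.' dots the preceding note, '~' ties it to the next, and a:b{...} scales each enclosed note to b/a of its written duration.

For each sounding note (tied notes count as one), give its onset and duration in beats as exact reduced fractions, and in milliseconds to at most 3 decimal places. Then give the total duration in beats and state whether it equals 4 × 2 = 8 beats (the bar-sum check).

1) 0.0ms=0b +451.128ms=1b
2) 451.128ms=1b +451.128ms=1b
3) 902.256ms=2b +338.346ms=3/4b
4) 1240.602ms=11/4b +112.782ms=1/4b
5) 1353.383ms=3b +789.474ms=7/4b
6) 2142.857ms=19/4b +169.173ms=3/8b
7) 2312.03ms=41/8b +169.173ms=3/8b
8) 2481.203ms=11/2b +112.782ms=1/4b
9) 2593.985ms=23/4b +112.782ms=1/4b
10) 2706.767ms=6b +180.451ms=2/5b
11) 2887.218ms=32/5b +180.451ms=2/5b
12) 3067.669ms=34/5b +180.451ms=2/5b
13) 3248.12ms=36/5b +180.451ms=2/5b
14) 3428.571ms=38/5b +180.451ms=2/5b
Σ=8b of 8 (133bpm 2/4) — PASS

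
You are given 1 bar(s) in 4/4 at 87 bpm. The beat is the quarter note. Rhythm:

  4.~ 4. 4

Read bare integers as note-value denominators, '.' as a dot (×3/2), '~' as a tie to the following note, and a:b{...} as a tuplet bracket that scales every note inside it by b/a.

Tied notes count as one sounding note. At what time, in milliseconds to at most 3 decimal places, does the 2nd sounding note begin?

note 2 onset = 3b = 2068.966ms

1. 0.0ms @ 0 + 2068.966ms (3)
2. 2068.966ms @ 3 + 689.655ms (1)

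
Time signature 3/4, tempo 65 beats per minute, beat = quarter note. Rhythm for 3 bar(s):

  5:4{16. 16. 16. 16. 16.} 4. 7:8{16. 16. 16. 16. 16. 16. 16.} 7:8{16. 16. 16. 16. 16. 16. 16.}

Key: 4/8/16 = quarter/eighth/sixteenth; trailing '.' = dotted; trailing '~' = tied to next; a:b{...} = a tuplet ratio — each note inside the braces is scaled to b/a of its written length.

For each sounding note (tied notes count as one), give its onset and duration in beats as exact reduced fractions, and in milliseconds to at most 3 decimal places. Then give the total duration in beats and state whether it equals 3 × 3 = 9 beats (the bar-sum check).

1) 0.0ms=0b +276.923ms=3/10b
2) 276.923ms=3/10b +276.923ms=3/10b
3) 553.846ms=3/5b +276.923ms=3/10b
4) 830.769ms=9/10b +276.923ms=3/10b
5) 1107.692ms=6/5b +276.923ms=3/10b
6) 1384.615ms=3/2b +1384.615ms=3/2b
7) 2769.231ms=3b +395.604ms=3/7b
8) 3164.835ms=24/7b +395.604ms=3/7b
9) 3560.44ms=27/7b +395.604ms=3/7b
10) 3956.044ms=30/7b +395.604ms=3/7b
11) 4351.648ms=33/7b +395.604ms=3/7b
12) 4747.253ms=36/7b +395.604ms=3/7b
13) 5142.857ms=39/7b +395.604ms=3/7b
14) 5538.462ms=6b +395.604ms=3/7b
15) 5934.066ms=45/7b +395.604ms=3/7b
16) 6329.67ms=48/7b +395.604ms=3/7b
17) 6725.275ms=51/7b +395.604ms=3/7b
18) 7120.879ms=54/7b +395.604ms=3/7b
19) 7516.484ms=57/7b +395.604ms=3/7b
20) 7912.088ms=60/7b +395.604ms=3/7b
Σ=9b of 9 (65bpm 3/4) — PASS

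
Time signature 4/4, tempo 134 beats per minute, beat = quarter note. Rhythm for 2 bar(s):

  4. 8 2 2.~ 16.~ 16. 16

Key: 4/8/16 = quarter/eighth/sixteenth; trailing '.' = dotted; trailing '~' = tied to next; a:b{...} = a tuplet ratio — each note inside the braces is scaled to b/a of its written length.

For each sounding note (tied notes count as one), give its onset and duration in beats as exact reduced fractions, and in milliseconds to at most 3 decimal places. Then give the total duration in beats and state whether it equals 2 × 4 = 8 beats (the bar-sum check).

1) 0.0ms=0b +671.642ms=3/2b
2) 671.642ms=3/2b +223.881ms=1/2b
3) 895.522ms=2b +895.522ms=2b
4) 1791.045ms=4b +1679.104ms=15/4b
5) 3470.149ms=31/4b +111.94ms=1/4b
Σ=8b of 8 (134bpm 4/4) — PASS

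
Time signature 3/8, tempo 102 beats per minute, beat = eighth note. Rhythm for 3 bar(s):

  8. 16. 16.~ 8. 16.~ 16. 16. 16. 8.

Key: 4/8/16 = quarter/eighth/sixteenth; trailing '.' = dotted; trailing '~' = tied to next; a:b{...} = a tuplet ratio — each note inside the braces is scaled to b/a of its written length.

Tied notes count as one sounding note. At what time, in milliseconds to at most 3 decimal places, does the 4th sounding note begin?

1. 0.0ms @ 0 + 882.353ms (3/2)
2. 882.353ms @ 3/2 + 441.176ms (3/4)
3. 1323.529ms @ 9/4 + 1323.529ms (9/4)
4. 2647.059ms @ 9/2 + 882.353ms (3/2)
5. 3529.412ms @ 6 + 441.176ms (3/4)
6. 3970.588ms @ 27/4 + 441.176ms (3/4)
7. 4411.765ms @ 15/2 + 882.353ms (3/2)

note 4 onset = 9/2b = 2647.059ms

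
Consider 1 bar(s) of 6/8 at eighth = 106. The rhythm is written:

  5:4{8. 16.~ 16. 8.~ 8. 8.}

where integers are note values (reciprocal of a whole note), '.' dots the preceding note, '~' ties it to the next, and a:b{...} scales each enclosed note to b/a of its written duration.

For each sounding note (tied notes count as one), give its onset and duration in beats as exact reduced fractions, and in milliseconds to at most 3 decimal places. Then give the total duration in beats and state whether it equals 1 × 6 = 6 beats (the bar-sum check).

1) 0.0ms=0b +679.245ms=6/5b
2) 679.245ms=6/5b +679.245ms=6/5b
3) 1358.491ms=12/5b +1358.491ms=12/5b
4) 2716.981ms=24/5b +679.245ms=6/5b
Σ=6b of 6 (106bpm 6/8) — PASS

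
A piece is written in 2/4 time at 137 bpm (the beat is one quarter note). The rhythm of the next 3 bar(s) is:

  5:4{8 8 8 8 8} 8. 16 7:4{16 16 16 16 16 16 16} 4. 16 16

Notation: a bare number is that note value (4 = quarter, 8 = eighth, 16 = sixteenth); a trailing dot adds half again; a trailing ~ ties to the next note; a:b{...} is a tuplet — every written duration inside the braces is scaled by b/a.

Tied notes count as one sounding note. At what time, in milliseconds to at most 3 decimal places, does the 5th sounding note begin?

1. 0.0ms @ 0 + 175.182ms (2/5)
2. 175.182ms @ 2/5 + 175.182ms (2/5)
3. 350.365ms @ 4/5 + 175.182ms (2/5)
4. 525.547ms @ 6/5 + 175.182ms (2/5)
5. 700.73ms @ 8/5 + 175.182ms (2/5)
6. 875.912ms @ 2 + 328.467ms (3/4)
7. 1204.38ms @ 11/4 + 109.489ms (1/4)
8. 1313.869ms @ 3 + 62.565ms (1/7)
9. 1376.434ms @ 22/7 + 62.565ms (1/7)
10. 1438.999ms @ 23/7 + 62.565ms (1/7)
11. 1501.564ms @ 24/7 + 62.565ms (1/7)
12. 1564.129ms @ 25/7 + 62.565ms (1/7)
13. 1626.694ms @ 26/7 + 62.565ms (1/7)
14. 1689.26ms @ 27/7 + 62.565ms (1/7)
15. 1751.825ms @ 4 + 656.934ms (3/2)
16. 2408.759ms @ 11/2 + 109.489ms (1/4)
17. 2518.248ms @ 23/4 + 109.489ms (1/4)

note 5 onset = 8/5b = 700.73ms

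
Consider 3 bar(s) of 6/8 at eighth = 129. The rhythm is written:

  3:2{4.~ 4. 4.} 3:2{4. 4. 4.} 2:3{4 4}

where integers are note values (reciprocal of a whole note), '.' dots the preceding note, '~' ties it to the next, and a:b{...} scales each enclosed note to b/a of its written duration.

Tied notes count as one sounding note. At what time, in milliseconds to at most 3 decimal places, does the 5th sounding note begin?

1. 0.0ms @ 0 + 1860.465ms (4)
2. 1860.465ms @ 4 + 930.233ms (2)
3. 2790.698ms @ 6 + 930.233ms (2)
4. 3720.93ms @ 8 + 930.233ms (2)
5. 4651.163ms @ 10 + 930.233ms (2)
6. 5581.395ms @ 12 + 1395.349ms (3)
7. 6976.744ms @ 15 + 1395.349ms (3)

note 5 onset = 10b = 4651.163ms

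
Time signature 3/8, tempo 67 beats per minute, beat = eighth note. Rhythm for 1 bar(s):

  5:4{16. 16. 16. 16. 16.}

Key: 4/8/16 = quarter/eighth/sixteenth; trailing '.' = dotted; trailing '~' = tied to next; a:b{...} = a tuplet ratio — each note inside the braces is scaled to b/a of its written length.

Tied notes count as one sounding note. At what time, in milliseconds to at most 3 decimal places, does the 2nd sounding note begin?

1. 0.0ms @ 0 + 537.313ms (3/5)
2. 537.313ms @ 3/5 + 537.313ms (3/5)
3. 1074.627ms @ 6/5 + 537.313ms (3/5)
4. 1611.94ms @ 9/5 + 537.313ms (3/5)
5. 2149.254ms @ 12/5 + 537.313ms (3/5)

note 2 onset = 3/5b = 537.313ms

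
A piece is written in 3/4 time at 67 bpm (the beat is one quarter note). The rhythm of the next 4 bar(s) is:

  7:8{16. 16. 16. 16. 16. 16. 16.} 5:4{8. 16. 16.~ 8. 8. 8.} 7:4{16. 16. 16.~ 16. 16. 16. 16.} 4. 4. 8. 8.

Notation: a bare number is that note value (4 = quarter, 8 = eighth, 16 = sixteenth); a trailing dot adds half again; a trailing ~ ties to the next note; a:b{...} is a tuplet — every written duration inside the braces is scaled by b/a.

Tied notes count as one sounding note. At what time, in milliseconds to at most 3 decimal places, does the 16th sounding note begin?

note 16 onset = 48/7b = 6140.725ms

1. 0.0ms @ 0 + 383.795ms (3/7)
2. 383.795ms @ 3/7 + 383.795ms (3/7)
3. 767.591ms @ 6/7 + 383.795ms (3/7)
4. 1151.386ms @ 9/7 + 383.795ms (3/7)
5. 1535.181ms @ 12/7 + 383.795ms (3/7)
6. 1918.977ms @ 15/7 + 383.795ms (3/7)
7. 2302.772ms @ 18/7 + 383.795ms (3/7)
8. 2686.567ms @ 3 + 537.313ms (3/5)
9. 3223.881ms @ 18/5 + 268.657ms (3/10)
10. 3492.537ms @ 39/10 + 805.97ms (9/10)
11. 4298.507ms @ 24/5 + 537.313ms (3/5)
12. 4835.821ms @ 27/5 + 537.313ms (3/5)
13. 5373.134ms @ 6 + 191.898ms (3/14)
14. 5565.032ms @ 87/14 + 191.898ms (3/14)
15. 5756.93ms @ 45/7 + 383.795ms (3/7)
16. 6140.725ms @ 48/7 + 191.898ms (3/14)
17. 6332.623ms @ 99/14 + 191.898ms (3/14)
18. 6524.52ms @ 51/7 + 191.898ms (3/14)
19. 6716.418ms @ 15/2 + 1343.284ms (3/2)
20. 8059.701ms @ 9 + 1343.284ms (3/2)
21. 9402.985ms @ 21/2 + 671.642ms (3/4)
22. 10074.627ms @ 45/4 + 671.642ms (3/4)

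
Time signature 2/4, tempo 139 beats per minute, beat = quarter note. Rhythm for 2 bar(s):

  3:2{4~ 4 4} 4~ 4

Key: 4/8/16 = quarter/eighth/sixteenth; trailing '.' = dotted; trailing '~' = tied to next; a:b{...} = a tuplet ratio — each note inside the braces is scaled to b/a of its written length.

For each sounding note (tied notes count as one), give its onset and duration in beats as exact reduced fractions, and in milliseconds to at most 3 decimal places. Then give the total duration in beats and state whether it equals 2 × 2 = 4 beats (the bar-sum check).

1) 0.0ms=0b +575.54ms=4/3b
2) 575.54ms=4/3b +287.77ms=2/3b
3) 863.309ms=2b +863.309ms=2b
Σ=4b of 4 (139bpm 2/4) — PASS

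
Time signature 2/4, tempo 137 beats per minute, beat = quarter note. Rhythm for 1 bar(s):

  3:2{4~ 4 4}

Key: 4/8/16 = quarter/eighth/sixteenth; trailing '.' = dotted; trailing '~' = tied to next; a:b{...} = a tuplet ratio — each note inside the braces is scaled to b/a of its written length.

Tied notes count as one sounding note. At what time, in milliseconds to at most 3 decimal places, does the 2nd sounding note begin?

1. 0.0ms @ 0 + 583.942ms (4/3)
2. 583.942ms @ 4/3 + 291.971ms (2/3)

note 2 onset = 4/3b = 583.942ms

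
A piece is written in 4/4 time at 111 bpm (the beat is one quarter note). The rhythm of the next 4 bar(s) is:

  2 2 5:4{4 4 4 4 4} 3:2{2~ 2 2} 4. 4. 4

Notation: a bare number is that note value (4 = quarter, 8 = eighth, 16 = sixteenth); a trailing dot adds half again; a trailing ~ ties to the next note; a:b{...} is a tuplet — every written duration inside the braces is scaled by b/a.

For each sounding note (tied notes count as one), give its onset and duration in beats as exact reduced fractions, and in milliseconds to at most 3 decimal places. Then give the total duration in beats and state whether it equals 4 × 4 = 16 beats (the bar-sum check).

1) 0.0ms=0b +1081.081ms=2b
2) 1081.081ms=2b +1081.081ms=2b
3) 2162.162ms=4b +432.432ms=4/5b
4) 2594.595ms=24/5b +432.432ms=4/5b
5) 3027.027ms=28/5b +432.432ms=4/5b
6) 3459.459ms=32/5b +432.432ms=4/5b
7) 3891.892ms=36/5b +432.432ms=4/5b
8) 4324.324ms=8b +1441.441ms=8/3b
9) 5765.766ms=32/3b +720.721ms=4/3b
10) 6486.486ms=12b +810.811ms=3/2b
11) 7297.297ms=27/2b +810.811ms=3/2b
12) 8108.108ms=15b +540.541ms=1b
Σ=16b of 16 (111bpm 4/4) — PASS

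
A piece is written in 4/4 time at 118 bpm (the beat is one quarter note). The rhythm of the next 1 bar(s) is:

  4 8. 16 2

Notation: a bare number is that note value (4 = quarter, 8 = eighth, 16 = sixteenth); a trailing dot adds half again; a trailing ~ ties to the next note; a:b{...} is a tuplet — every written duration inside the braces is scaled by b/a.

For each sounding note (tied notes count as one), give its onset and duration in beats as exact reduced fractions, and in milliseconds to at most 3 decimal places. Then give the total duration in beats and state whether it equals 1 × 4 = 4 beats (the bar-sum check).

1) 0.0ms=0b +508.475ms=1b
2) 508.475ms=1b +381.356ms=3/4b
3) 889.831ms=7/4b +127.119ms=1/4b
4) 1016.949ms=2b +1016.949ms=2b
Σ=4b of 4 (118bpm 4/4) — PASS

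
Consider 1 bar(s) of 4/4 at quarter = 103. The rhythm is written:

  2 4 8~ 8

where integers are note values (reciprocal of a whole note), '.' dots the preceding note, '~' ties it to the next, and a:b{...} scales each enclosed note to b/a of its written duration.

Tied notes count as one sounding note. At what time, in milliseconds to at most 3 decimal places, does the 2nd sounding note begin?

note 2 onset = 2b = 1165.049ms

1. 0.0ms @ 0 + 1165.049ms (2)
2. 1165.049ms @ 2 + 582.524ms (1)
3. 1747.573ms @ 3 + 582.524ms (1)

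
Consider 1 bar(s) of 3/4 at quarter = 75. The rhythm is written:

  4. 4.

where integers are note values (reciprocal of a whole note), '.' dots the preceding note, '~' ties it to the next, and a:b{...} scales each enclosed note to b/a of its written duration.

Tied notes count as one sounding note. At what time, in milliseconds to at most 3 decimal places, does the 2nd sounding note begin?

note 2 onset = 3/2b = 1200.0ms

1. 0.0ms @ 0 + 1200.0ms (3/2)
2. 1200.0ms @ 3/2 + 1200.0ms (3/2)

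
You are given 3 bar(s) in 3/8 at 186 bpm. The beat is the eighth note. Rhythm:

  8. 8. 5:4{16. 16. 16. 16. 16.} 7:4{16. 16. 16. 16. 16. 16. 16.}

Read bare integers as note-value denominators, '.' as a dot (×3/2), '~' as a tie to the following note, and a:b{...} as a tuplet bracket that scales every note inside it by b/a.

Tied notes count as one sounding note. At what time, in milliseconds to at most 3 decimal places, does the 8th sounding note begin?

1. 0.0ms @ 0 + 483.871ms (3/2)
2. 483.871ms @ 3/2 + 483.871ms (3/2)
3. 967.742ms @ 3 + 193.548ms (3/5)
4. 1161.29ms @ 18/5 + 193.548ms (3/5)
5. 1354.839ms @ 21/5 + 193.548ms (3/5)
6. 1548.387ms @ 24/5 + 193.548ms (3/5)
7. 1741.935ms @ 27/5 + 193.548ms (3/5)
8. 1935.484ms @ 6 + 138.249ms (3/7)
9. 2073.733ms @ 45/7 + 138.249ms (3/7)
10. 2211.982ms @ 48/7 + 138.249ms (3/7)
11. 2350.23ms @ 51/7 + 138.249ms (3/7)
12. 2488.479ms @ 54/7 + 138.249ms (3/7)
13. 2626.728ms @ 57/7 + 138.249ms (3/7)
14. 2764.977ms @ 60/7 + 138.249ms (3/7)

note 8 onset = 6b = 1935.484ms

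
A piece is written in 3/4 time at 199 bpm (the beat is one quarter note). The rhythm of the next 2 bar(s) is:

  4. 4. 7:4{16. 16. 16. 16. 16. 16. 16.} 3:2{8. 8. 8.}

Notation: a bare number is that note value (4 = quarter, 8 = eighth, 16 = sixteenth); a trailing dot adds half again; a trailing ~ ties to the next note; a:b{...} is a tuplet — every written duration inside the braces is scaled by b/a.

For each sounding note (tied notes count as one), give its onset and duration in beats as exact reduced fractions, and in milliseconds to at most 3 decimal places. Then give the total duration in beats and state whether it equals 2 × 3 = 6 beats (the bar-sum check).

1) 0.0ms=0b +452.261ms=3/2b
2) 452.261ms=3/2b +452.261ms=3/2b
3) 904.523ms=3b +64.609ms=3/14b
4) 969.131ms=45/14b +64.609ms=3/14b
5) 1033.74ms=24/7b +64.609ms=3/14b
6) 1098.349ms=51/14b +64.609ms=3/14b
7) 1162.958ms=27/7b +64.609ms=3/14b
8) 1227.566ms=57/14b +64.609ms=3/14b
9) 1292.175ms=30/7b +64.609ms=3/14b
10) 1356.784ms=9/2b +150.754ms=1/2b
11) 1507.538ms=5b +150.754ms=1/2b
12) 1658.291ms=11/2b +150.754ms=1/2b
Σ=6b of 6 (199bpm 3/4) — PASS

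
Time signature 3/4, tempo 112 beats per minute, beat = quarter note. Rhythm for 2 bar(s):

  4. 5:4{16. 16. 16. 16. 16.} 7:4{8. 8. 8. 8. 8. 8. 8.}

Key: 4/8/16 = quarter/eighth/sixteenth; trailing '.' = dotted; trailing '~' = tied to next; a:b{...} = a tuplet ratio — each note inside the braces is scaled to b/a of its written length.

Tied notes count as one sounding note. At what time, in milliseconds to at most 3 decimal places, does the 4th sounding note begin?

note 4 onset = 21/10b = 1125.0ms

1. 0.0ms @ 0 + 803.571ms (3/2)
2. 803.571ms @ 3/2 + 160.714ms (3/10)
3. 964.286ms @ 9/5 + 160.714ms (3/10)
4. 1125.0ms @ 21/10 + 160.714ms (3/10)
5. 1285.714ms @ 12/5 + 160.714ms (3/10)
6. 1446.429ms @ 27/10 + 160.714ms (3/10)
7. 1607.143ms @ 3 + 229.592ms (3/7)
8. 1836.735ms @ 24/7 + 229.592ms (3/7)
9. 2066.327ms @ 27/7 + 229.592ms (3/7)
10. 2295.918ms @ 30/7 + 229.592ms (3/7)
11. 2525.51ms @ 33/7 + 229.592ms (3/7)
12. 2755.102ms @ 36/7 + 229.592ms (3/7)
13. 2984.694ms @ 39/7 + 229.592ms (3/7)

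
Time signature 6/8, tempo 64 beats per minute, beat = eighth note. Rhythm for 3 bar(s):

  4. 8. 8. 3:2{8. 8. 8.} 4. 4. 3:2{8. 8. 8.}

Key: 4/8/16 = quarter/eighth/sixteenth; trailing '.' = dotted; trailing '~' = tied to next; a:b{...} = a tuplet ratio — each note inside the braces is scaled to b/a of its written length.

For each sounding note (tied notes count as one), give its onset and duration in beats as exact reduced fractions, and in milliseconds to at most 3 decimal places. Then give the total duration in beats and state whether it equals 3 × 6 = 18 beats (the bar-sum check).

1) 0.0ms=0b +2812.5ms=3b
2) 2812.5ms=3b +1406.25ms=3/2b
3) 4218.75ms=9/2b +1406.25ms=3/2b
4) 5625.0ms=6b +937.5ms=1b
5) 6562.5ms=7b +937.5ms=1b
6) 7500.0ms=8b +937.5ms=1b
7) 8437.5ms=9b +2812.5ms=3b
8) 11250.0ms=12b +2812.5ms=3b
9) 14062.5ms=15b +937.5ms=1b
10) 15000.0ms=16b +937.5ms=1b
11) 15937.5ms=17b +937.5ms=1b
Σ=18b of 18 (64bpm 6/8) — PASS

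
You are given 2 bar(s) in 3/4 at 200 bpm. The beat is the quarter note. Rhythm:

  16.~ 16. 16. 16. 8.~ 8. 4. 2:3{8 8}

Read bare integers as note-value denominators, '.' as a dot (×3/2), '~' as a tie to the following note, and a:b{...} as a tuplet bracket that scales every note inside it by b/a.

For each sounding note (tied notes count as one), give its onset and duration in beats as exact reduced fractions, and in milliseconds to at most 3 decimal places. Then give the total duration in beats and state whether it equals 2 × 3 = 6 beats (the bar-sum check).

1) 0.0ms=0b +225.0ms=3/4b
2) 225.0ms=3/4b +112.5ms=3/8b
3) 337.5ms=9/8b +112.5ms=3/8b
4) 450.0ms=3/2b +450.0ms=3/2b
5) 900.0ms=3b +450.0ms=3/2b
6) 1350.0ms=9/2b +225.0ms=3/4b
7) 1575.0ms=21/4b +225.0ms=3/4b
Σ=6b of 6 (200bpm 3/4) — PASS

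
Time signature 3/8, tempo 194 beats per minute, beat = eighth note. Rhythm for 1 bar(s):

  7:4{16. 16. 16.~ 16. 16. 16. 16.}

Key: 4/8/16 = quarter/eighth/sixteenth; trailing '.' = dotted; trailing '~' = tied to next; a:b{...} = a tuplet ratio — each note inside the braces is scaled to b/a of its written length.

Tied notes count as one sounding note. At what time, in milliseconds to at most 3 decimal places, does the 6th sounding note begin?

note 6 onset = 18/7b = 795.287ms

1. 0.0ms @ 0 + 132.548ms (3/7)
2. 132.548ms @ 3/7 + 132.548ms (3/7)
3. 265.096ms @ 6/7 + 265.096ms (6/7)
4. 530.191ms @ 12/7 + 132.548ms (3/7)
5. 662.739ms @ 15/7 + 132.548ms (3/7)
6. 795.287ms @ 18/7 + 132.548ms (3/7)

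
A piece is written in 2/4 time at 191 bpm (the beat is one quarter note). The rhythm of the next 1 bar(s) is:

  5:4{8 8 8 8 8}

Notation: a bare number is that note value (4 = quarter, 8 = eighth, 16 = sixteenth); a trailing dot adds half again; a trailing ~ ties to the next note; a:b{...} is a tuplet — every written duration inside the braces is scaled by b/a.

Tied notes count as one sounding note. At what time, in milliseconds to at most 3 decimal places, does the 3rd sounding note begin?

1. 0.0ms @ 0 + 125.654ms (2/5)
2. 125.654ms @ 2/5 + 125.654ms (2/5)
3. 251.309ms @ 4/5 + 125.654ms (2/5)
4. 376.963ms @ 6/5 + 125.654ms (2/5)
5. 502.618ms @ 8/5 + 125.654ms (2/5)

note 3 onset = 4/5b = 251.309ms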